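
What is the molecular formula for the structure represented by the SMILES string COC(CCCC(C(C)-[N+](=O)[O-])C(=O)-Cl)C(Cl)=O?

Heavy atoms from the SMILES: 10 C, 2 Cl, 1 N, 5 O.
Implicit hydrogens by atom environment:
  4 × O: no H
  3 × C: 2 H each → 6
  3 × C: 1 H each → 3
  2 × C: 3 H each → 6
  2 × C: no H
  2 × Cl: no H
  1 × N (charge +1): no H
  1 × O (charge -1): no H
  Total hydrogens = 15.
Molecular formula: C10H15Cl2NO5

C10H15Cl2NO5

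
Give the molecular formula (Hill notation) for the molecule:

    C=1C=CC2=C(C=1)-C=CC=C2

C10H8

Heavy atoms from the SMILES: 10 C.
Implicit hydrogens by atom environment:
  8 × C (aromatic): 1 H each → 8
  2 × C (aromatic): no H
  Total hydrogens = 8.
Molecular formula: C10H8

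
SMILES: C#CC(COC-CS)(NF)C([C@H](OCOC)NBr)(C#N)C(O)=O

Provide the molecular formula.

Heavy atoms from the SMILES: 1 Br, 12 C, 1 F, 3 N, 5 O, 1 S.
Implicit hydrogens by atom environment:
  5 × C: no H
  4 × C: 2 H each → 8
  4 × O: no H
  2 × C: 1 H each → 2
  2 × N: 1 H each → 2
  1 × Br: no H
  1 × C: 3 H
  1 × F: no H
  1 × N: no H
  1 × O: 1 H
  1 × S: 1 H
  Total hydrogens = 17.
Molecular formula: C12H17BrFN3O5S

C12H17BrFN3O5S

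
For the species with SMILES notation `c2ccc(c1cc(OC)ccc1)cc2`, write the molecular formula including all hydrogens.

C13H12O

Heavy atoms from the SMILES: 13 C, 1 O.
Implicit hydrogens by atom environment:
  9 × C (aromatic): 1 H each → 9
  3 × C (aromatic): no H
  1 × C: 3 H
  1 × O: no H
  Total hydrogens = 12.
Molecular formula: C13H12O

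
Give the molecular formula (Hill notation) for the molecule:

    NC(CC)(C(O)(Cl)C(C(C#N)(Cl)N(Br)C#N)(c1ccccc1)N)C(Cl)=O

Heavy atoms from the SMILES: 1 Br, 15 C, 3 Cl, 5 N, 2 O.
Implicit hydrogens by atom environment:
  7 × C: no H
  5 × C (aromatic): 1 H each → 5
  3 × Cl: no H
  3 × N: no H
  2 × N: 2 H each → 4
  1 × Br: no H
  1 × C: 3 H
  1 × C: 2 H
  1 × C (aromatic): no H
  1 × O: 1 H
  1 × O: no H
  Total hydrogens = 15.
Molecular formula: C15H15BrCl3N5O2

C15H15BrCl3N5O2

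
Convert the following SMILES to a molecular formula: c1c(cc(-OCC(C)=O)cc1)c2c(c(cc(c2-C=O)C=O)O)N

Heavy atoms from the SMILES: 17 C, 1 N, 5 O.
Implicit hydrogens by atom environment:
  7 × C (aromatic): no H
  5 × C (aromatic): 1 H each → 5
  4 × O: no H
  2 × C: 1 H each → 2
  1 × C: 3 H
  1 × C: 2 H
  1 × C: no H
  1 × N: 2 H
  1 × O: 1 H
  Total hydrogens = 15.
Molecular formula: C17H15NO5

C17H15NO5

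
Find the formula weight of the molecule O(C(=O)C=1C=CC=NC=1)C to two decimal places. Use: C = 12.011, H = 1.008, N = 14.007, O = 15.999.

137.14

Molecular formula: C7H7NO2.
M = 7×12.011 + 7×1.008 + 1×14.007 + 2×15.999 = 137.14 g/mol.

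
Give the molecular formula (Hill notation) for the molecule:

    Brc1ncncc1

Heavy atoms from the SMILES: 1 Br, 4 C, 2 N.
Implicit hydrogens by atom environment:
  3 × C (aromatic): 1 H each → 3
  2 × N (aromatic): no H
  1 × Br: no H
  1 × C (aromatic): no H
  Total hydrogens = 3.
Molecular formula: C4H3BrN2

C4H3BrN2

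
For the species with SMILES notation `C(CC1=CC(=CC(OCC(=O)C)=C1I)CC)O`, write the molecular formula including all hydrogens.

Heavy atoms from the SMILES: 13 C, 1 I, 3 O.
Implicit hydrogens by atom environment:
  4 × C: 2 H each → 8
  4 × C (aromatic): no H
  2 × C: 3 H each → 6
  2 × C (aromatic): 1 H each → 2
  2 × O: no H
  1 × C: no H
  1 × I: no H
  1 × O: 1 H
  Total hydrogens = 17.
Molecular formula: C13H17IO3

C13H17IO3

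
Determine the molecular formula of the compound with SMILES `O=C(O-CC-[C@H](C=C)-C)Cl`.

Heavy atoms from the SMILES: 7 C, 1 Cl, 2 O.
Implicit hydrogens by atom environment:
  3 × C: 2 H each → 6
  2 × C: 1 H each → 2
  2 × O: no H
  1 × C: 3 H
  1 × C: no H
  1 × Cl: no H
  Total hydrogens = 11.
Molecular formula: C7H11ClO2

C7H11ClO2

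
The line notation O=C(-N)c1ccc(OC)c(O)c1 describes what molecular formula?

C8H9NO3

Heavy atoms from the SMILES: 8 C, 1 N, 3 O.
Implicit hydrogens by atom environment:
  3 × C (aromatic): 1 H each → 3
  3 × C (aromatic): no H
  2 × O: no H
  1 × C: 3 H
  1 × C: no H
  1 × N: 2 H
  1 × O: 1 H
  Total hydrogens = 9.
Molecular formula: C8H9NO3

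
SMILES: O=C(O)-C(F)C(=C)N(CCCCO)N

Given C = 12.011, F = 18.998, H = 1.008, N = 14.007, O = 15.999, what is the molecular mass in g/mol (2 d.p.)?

Molecular formula: C8H15FN2O3.
M = 8×12.011 + 1×18.998 + 15×1.008 + 2×14.007 + 3×15.999 = 206.22 g/mol.

206.22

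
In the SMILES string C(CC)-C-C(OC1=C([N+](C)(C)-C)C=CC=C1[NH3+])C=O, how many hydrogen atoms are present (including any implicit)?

Hydrogens are implicit in SMILES; fill each atom to its normal valence:
  4 × C: 3 H each → 12
  3 × C: 2 H each → 6
  3 × C (aromatic): 1 H each → 3
  3 × C (aromatic): no H
  2 × C: 1 H each → 2
  2 × O: no H
  1 × N (charge +1): 3 H
  1 × N (charge +1): no H
  Total hydrogens = 26.

26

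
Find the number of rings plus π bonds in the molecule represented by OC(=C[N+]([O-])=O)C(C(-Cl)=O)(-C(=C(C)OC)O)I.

4

Molecular formula from the SMILES: C8H9ClINO6.
DoU = (2C + 2 + N − H − X)/2 = (2·8 + 2 + 1 − 9 − 2)/2 = 8/2 = 4.
(Structurally: 0 ring(s) + 4 π bond(s) = 4.)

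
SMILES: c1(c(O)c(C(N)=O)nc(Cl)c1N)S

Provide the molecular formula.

Heavy atoms from the SMILES: 6 C, 1 Cl, 3 N, 2 O, 1 S.
Implicit hydrogens by atom environment:
  5 × C (aromatic): no H
  2 × N: 2 H each → 4
  1 × C: no H
  1 × Cl: no H
  1 × N (aromatic): no H
  1 × O: 1 H
  1 × O: no H
  1 × S: 1 H
  Total hydrogens = 6.
Molecular formula: C6H6ClN3O2S

C6H6ClN3O2S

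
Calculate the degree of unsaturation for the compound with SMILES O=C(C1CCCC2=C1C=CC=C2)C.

6

Molecular formula from the SMILES: C12H14O.
DoU = (2C + 2 + N − H − X)/2 = (2·12 + 2 + 0 − 14 − 0)/2 = 12/2 = 6.
(Structurally: 2 ring(s) + 4 π bond(s) = 6.)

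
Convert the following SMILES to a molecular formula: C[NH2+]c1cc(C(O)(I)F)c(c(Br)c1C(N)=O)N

Heavy atoms from the SMILES: 1 Br, 9 C, 1 F, 1 I, 3 N, 2 O.
Implicit hydrogens by atom environment:
  5 × C (aromatic): no H
  2 × C: no H
  2 × N: 2 H each → 4
  1 × Br: no H
  1 × C: 3 H
  1 × C (aromatic): 1 H
  1 × F: no H
  1 × I: no H
  1 × N (charge +1): 2 H
  1 × O: 1 H
  1 × O: no H
  Total hydrogens = 11.
Net charge +1.
Molecular formula: C9H11BrFIN3O2+

C9H11BrFIN3O2+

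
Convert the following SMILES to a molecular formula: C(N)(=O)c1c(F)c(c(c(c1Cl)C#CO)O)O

C9H5ClFNO4

Heavy atoms from the SMILES: 9 C, 1 Cl, 1 F, 1 N, 4 O.
Implicit hydrogens by atom environment:
  6 × C (aromatic): no H
  3 × C: no H
  3 × O: 1 H each → 3
  1 × Cl: no H
  1 × F: no H
  1 × N: 2 H
  1 × O: no H
  Total hydrogens = 5.
Molecular formula: C9H5ClFNO4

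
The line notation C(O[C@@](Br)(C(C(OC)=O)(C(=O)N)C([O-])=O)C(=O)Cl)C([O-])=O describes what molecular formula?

[C9H7BrClNO9]2-

Heavy atoms from the SMILES: 1 Br, 9 C, 1 Cl, 1 N, 9 O.
Implicit hydrogens by atom environment:
  7 × C: no H
  7 × O: no H
  2 × O (charge -1): no H
  1 × Br: no H
  1 × C: 3 H
  1 × C: 2 H
  1 × Cl: no H
  1 × N: 2 H
  Total hydrogens = 7.
Net charge -2.
Molecular formula: [C9H7BrClNO9]2-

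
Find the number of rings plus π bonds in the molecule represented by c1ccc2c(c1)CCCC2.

5

Molecular formula from the SMILES: C10H12.
DoU = (2C + 2 + N − H − X)/2 = (2·10 + 2 + 0 − 12 − 0)/2 = 10/2 = 5.
(Structurally: 2 ring(s) + 3 π bond(s) = 5.)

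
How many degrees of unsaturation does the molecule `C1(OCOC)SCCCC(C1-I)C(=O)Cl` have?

2

Molecular formula from the SMILES: C9H14ClIO3S.
DoU = (2C + 2 + N − H − X)/2 = (2·9 + 2 + 0 − 14 − 2)/2 = 4/2 = 2.
(Structurally: 1 ring(s) + 1 π bond(s) = 2.)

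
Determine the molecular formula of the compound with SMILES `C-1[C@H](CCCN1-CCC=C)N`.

C9H18N2

Heavy atoms from the SMILES: 9 C, 2 N.
Implicit hydrogens by atom environment:
  7 × C: 2 H each → 14
  2 × C: 1 H each → 2
  1 × N: 2 H
  1 × N: no H
  Total hydrogens = 18.
Molecular formula: C9H18N2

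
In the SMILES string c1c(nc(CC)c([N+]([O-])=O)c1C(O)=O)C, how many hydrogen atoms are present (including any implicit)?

Hydrogens are implicit in SMILES; fill each atom to its normal valence:
  4 × C (aromatic): no H
  2 × C: 3 H each → 6
  2 × O: no H
  1 × C: 2 H
  1 × C (aromatic): 1 H
  1 × C: no H
  1 × N (aromatic): no H
  1 × N (charge +1): no H
  1 × O: 1 H
  1 × O (charge -1): no H
  Total hydrogens = 10.

10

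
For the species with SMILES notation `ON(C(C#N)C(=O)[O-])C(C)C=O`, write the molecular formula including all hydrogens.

Heavy atoms from the SMILES: 6 C, 2 N, 4 O.
Implicit hydrogens by atom environment:
  3 × C: 1 H each → 3
  2 × C: no H
  2 × N: no H
  2 × O: no H
  1 × C: 3 H
  1 × O: 1 H
  1 × O (charge -1): no H
  Total hydrogens = 7.
Net charge -1.
Molecular formula: C6H7N2O4-

C6H7N2O4-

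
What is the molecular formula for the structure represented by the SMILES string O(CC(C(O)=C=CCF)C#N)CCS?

C9H12FNO2S

Heavy atoms from the SMILES: 9 C, 1 F, 1 N, 2 O, 1 S.
Implicit hydrogens by atom environment:
  4 × C: 2 H each → 8
  3 × C: no H
  2 × C: 1 H each → 2
  1 × F: no H
  1 × N: no H
  1 × O: 1 H
  1 × O: no H
  1 × S: 1 H
  Total hydrogens = 12.
Molecular formula: C9H12FNO2S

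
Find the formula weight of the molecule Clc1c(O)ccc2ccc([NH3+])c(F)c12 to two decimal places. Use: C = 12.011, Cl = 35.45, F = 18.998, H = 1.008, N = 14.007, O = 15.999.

Molecular formula: C10H8ClFNO+.
M = 10×12.011 + 1×35.45 + 1×18.998 + 8×1.008 + 1×14.007 + 1×15.999 = 212.63 g/mol.

212.63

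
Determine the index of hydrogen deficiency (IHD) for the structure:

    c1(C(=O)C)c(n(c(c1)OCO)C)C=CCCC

Molecular formula from the SMILES: C13H19NO3.
DoU = (2C + 2 + N − H − X)/2 = (2·13 + 2 + 1 − 19 − 0)/2 = 10/2 = 5.
(Structurally: 1 ring(s) + 4 π bond(s) = 5.)

5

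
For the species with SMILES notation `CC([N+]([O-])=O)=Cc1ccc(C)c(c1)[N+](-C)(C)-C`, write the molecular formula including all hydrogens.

Heavy atoms from the SMILES: 13 C, 2 N, 2 O.
Implicit hydrogens by atom environment:
  5 × C: 3 H each → 15
  3 × C (aromatic): 1 H each → 3
  3 × C (aromatic): no H
  2 × N (charge +1): no H
  1 × C: 1 H
  1 × C: no H
  1 × O: no H
  1 × O (charge -1): no H
  Total hydrogens = 19.
Net charge +1.
Molecular formula: C13H19N2O2+

C13H19N2O2+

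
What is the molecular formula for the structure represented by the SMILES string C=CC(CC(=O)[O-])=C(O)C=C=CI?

Heavy atoms from the SMILES: 9 C, 1 I, 3 O.
Implicit hydrogens by atom environment:
  4 × C: no H
  3 × C: 1 H each → 3
  2 × C: 2 H each → 4
  1 × I: no H
  1 × O: 1 H
  1 × O: no H
  1 × O (charge -1): no H
  Total hydrogens = 8.
Net charge -1.
Molecular formula: C9H8IO3-

C9H8IO3-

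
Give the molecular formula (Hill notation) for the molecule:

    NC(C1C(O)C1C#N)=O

Heavy atoms from the SMILES: 5 C, 2 N, 2 O.
Implicit hydrogens by atom environment:
  3 × C: 1 H each → 3
  2 × C: no H
  1 × N: 2 H
  1 × N: no H
  1 × O: 1 H
  1 × O: no H
  Total hydrogens = 6.
Molecular formula: C5H6N2O2

C5H6N2O2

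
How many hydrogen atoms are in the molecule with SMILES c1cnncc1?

Hydrogens are implicit in SMILES; fill each atom to its normal valence:
  4 × C (aromatic): 1 H each → 4
  2 × N (aromatic): no H
  Total hydrogens = 4.

4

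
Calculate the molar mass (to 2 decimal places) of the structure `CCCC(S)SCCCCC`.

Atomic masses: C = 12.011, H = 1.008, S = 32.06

192.38

Molecular formula: C9H20S2.
M = 9×12.011 + 20×1.008 + 2×32.06 = 192.38 g/mol.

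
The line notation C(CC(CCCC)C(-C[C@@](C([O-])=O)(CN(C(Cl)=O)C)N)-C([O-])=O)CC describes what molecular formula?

Heavy atoms from the SMILES: 17 C, 1 Cl, 2 N, 5 O.
Implicit hydrogens by atom environment:
  8 × C: 2 H each → 16
  4 × C: no H
  3 × C: 3 H each → 9
  3 × O: no H
  2 × C: 1 H each → 2
  2 × O (charge -1): no H
  1 × Cl: no H
  1 × N: 2 H
  1 × N: no H
  Total hydrogens = 29.
Net charge -2.
Molecular formula: [C17H29ClN2O5]2-

[C17H29ClN2O5]2-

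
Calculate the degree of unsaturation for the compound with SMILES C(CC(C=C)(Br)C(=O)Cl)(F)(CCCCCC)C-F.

Molecular formula from the SMILES: C13H20BrClF2O.
DoU = (2C + 2 + N − H − X)/2 = (2·13 + 2 + 0 − 20 − 4)/2 = 4/2 = 2.
(Structurally: 0 ring(s) + 2 π bond(s) = 2.)

2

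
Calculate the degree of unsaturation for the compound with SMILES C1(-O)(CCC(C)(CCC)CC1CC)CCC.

1

Molecular formula from the SMILES: C15H30O.
DoU = (2C + 2 + N − H − X)/2 = (2·15 + 2 + 0 − 30 − 0)/2 = 2/2 = 1.
(Structurally: 1 ring(s) + 0 π bond(s) = 1.)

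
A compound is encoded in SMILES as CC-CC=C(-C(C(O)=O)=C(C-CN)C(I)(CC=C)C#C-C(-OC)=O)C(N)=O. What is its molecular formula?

Heavy atoms from the SMILES: 19 C, 1 I, 2 N, 5 O.
Implicit hydrogens by atom environment:
  9 × C: no H
  6 × C: 2 H each → 12
  4 × O: no H
  2 × C: 3 H each → 6
  2 × C: 1 H each → 2
  2 × N: 2 H each → 4
  1 × I: no H
  1 × O: 1 H
  Total hydrogens = 25.
Molecular formula: C19H25IN2O5

C19H25IN2O5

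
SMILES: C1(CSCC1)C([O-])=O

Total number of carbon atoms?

5

The symbol for carbon appears 5 times in the SMILES.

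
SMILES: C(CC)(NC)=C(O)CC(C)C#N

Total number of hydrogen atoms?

16

Hydrogens are implicit in SMILES; fill each atom to its normal valence:
  3 × C: 3 H each → 9
  3 × C: no H
  2 × C: 2 H each → 4
  1 × C: 1 H
  1 × N: 1 H
  1 × N: no H
  1 × O: 1 H
  Total hydrogens = 16.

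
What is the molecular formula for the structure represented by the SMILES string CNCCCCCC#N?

C7H14N2

Heavy atoms from the SMILES: 7 C, 2 N.
Implicit hydrogens by atom environment:
  5 × C: 2 H each → 10
  1 × C: 3 H
  1 × C: no H
  1 × N: 1 H
  1 × N: no H
  Total hydrogens = 14.
Molecular formula: C7H14N2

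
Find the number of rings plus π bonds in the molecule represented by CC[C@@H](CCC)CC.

Molecular formula from the SMILES: C8H18.
DoU = (2C + 2 + N − H − X)/2 = (2·8 + 2 + 0 − 18 − 0)/2 = 0/2 = 0.
(Structurally: 0 ring(s) + 0 π bond(s) = 0.)

0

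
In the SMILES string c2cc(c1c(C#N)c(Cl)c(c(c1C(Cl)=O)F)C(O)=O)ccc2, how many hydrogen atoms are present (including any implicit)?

6

Hydrogens are implicit in SMILES; fill each atom to its normal valence:
  7 × C (aromatic): no H
  5 × C (aromatic): 1 H each → 5
  3 × C: no H
  2 × Cl: no H
  2 × O: no H
  1 × F: no H
  1 × N: no H
  1 × O: 1 H
  Total hydrogens = 6.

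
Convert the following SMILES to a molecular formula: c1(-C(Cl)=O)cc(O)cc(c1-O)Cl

C7H4Cl2O3

Heavy atoms from the SMILES: 7 C, 2 Cl, 3 O.
Implicit hydrogens by atom environment:
  4 × C (aromatic): no H
  2 × C (aromatic): 1 H each → 2
  2 × Cl: no H
  2 × O: 1 H each → 2
  1 × C: no H
  1 × O: no H
  Total hydrogens = 4.
Molecular formula: C7H4Cl2O3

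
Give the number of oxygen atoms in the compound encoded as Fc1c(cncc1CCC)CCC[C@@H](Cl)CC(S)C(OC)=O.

2

The symbol for oxygen appears 2 times in the SMILES.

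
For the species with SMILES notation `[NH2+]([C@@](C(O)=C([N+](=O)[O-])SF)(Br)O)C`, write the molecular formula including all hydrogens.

Heavy atoms from the SMILES: 1 Br, 4 C, 1 F, 2 N, 4 O, 1 S.
Implicit hydrogens by atom environment:
  3 × C: no H
  2 × O: 1 H each → 2
  1 × Br: no H
  1 × C: 3 H
  1 × F: no H
  1 × N (charge +1): 2 H
  1 × N (charge +1): no H
  1 × O: no H
  1 × O (charge -1): no H
  1 × S: no H
  Total hydrogens = 7.
Net charge +1.
Molecular formula: C4H7BrFN2O4S+

C4H7BrFN2O4S+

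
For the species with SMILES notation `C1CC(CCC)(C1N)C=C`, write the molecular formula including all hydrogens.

C9H17N

Heavy atoms from the SMILES: 9 C, 1 N.
Implicit hydrogens by atom environment:
  5 × C: 2 H each → 10
  2 × C: 1 H each → 2
  1 × C: 3 H
  1 × C: no H
  1 × N: 2 H
  Total hydrogens = 17.
Molecular formula: C9H17N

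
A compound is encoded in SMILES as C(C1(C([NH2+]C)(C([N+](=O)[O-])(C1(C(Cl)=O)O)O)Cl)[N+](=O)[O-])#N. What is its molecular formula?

Heavy atoms from the SMILES: 7 C, 2 Cl, 4 N, 7 O.
Implicit hydrogens by atom environment:
  6 × C: no H
  3 × O: no H
  2 × Cl: no H
  2 × N (charge +1): no H
  2 × O: 1 H each → 2
  2 × O (charge -1): no H
  1 × C: 3 H
  1 × N (charge +1): 2 H
  1 × N: no H
  Total hydrogens = 7.
Net charge +1.
Molecular formula: C7H7Cl2N4O7+

C7H7Cl2N4O7+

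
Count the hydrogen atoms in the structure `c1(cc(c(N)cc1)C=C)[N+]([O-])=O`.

8

Hydrogens are implicit in SMILES; fill each atom to its normal valence:
  3 × C (aromatic): 1 H each → 3
  3 × C (aromatic): no H
  1 × C: 2 H
  1 × C: 1 H
  1 × N: 2 H
  1 × N (charge +1): no H
  1 × O: no H
  1 × O (charge -1): no H
  Total hydrogens = 8.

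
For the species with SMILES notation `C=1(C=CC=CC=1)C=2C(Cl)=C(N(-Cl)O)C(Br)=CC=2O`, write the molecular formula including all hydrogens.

Heavy atoms from the SMILES: 1 Br, 12 C, 2 Cl, 1 N, 2 O.
Implicit hydrogens by atom environment:
  6 × C (aromatic): 1 H each → 6
  6 × C (aromatic): no H
  2 × Cl: no H
  2 × O: 1 H each → 2
  1 × Br: no H
  1 × N: no H
  Total hydrogens = 8.
Molecular formula: C12H8BrCl2NO2

C12H8BrCl2NO2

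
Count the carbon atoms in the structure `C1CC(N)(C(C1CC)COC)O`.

9

The symbol for carbon appears 9 times in the SMILES.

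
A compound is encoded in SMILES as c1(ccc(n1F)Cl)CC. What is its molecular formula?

C6H7ClFN

Heavy atoms from the SMILES: 6 C, 1 Cl, 1 F, 1 N.
Implicit hydrogens by atom environment:
  2 × C (aromatic): 1 H each → 2
  2 × C (aromatic): no H
  1 × C: 3 H
  1 × C: 2 H
  1 × Cl: no H
  1 × F: no H
  1 × N (aromatic): no H
  Total hydrogens = 7.
Molecular formula: C6H7ClFN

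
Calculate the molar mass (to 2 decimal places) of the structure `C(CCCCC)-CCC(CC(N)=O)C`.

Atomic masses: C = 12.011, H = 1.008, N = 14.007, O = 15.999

199.34

Molecular formula: C12H25NO.
M = 12×12.011 + 25×1.008 + 1×14.007 + 1×15.999 = 199.34 g/mol.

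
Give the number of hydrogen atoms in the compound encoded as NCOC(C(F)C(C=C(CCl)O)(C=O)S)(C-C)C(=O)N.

Hydrogens are implicit in SMILES; fill each atom to its normal valence:
  4 × C: no H
  3 × C: 2 H each → 6
  3 × C: 1 H each → 3
  3 × O: no H
  2 × N: 2 H each → 4
  1 × C: 3 H
  1 × Cl: no H
  1 × F: no H
  1 × O: 1 H
  1 × S: 1 H
  Total hydrogens = 18.

18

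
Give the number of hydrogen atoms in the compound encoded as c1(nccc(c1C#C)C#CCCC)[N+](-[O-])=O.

Hydrogens are implicit in SMILES; fill each atom to its normal valence:
  3 × C (aromatic): no H
  3 × C: no H
  2 × C: 2 H each → 4
  2 × C (aromatic): 1 H each → 2
  1 × C: 3 H
  1 × C: 1 H
  1 × N (aromatic): no H
  1 × N (charge +1): no H
  1 × O: no H
  1 × O (charge -1): no H
  Total hydrogens = 10.

10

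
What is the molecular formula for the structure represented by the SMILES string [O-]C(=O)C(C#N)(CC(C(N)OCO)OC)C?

C9H15N2O5-

Heavy atoms from the SMILES: 9 C, 2 N, 5 O.
Implicit hydrogens by atom environment:
  3 × C: no H
  3 × O: no H
  2 × C: 3 H each → 6
  2 × C: 2 H each → 4
  2 × C: 1 H each → 2
  1 × N: 2 H
  1 × N: no H
  1 × O: 1 H
  1 × O (charge -1): no H
  Total hydrogens = 15.
Net charge -1.
Molecular formula: C9H15N2O5-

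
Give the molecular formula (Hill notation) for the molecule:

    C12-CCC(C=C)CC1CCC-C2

Heavy atoms from the SMILES: 12 C.
Implicit hydrogens by atom environment:
  8 × C: 2 H each → 16
  4 × C: 1 H each → 4
  Total hydrogens = 20.
Molecular formula: C12H20

C12H20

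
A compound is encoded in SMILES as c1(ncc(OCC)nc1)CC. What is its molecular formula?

Heavy atoms from the SMILES: 8 C, 2 N, 1 O.
Implicit hydrogens by atom environment:
  2 × C: 3 H each → 6
  2 × C: 2 H each → 4
  2 × C (aromatic): 1 H each → 2
  2 × C (aromatic): no H
  2 × N (aromatic): no H
  1 × O: no H
  Total hydrogens = 12.
Molecular formula: C8H12N2O

C8H12N2O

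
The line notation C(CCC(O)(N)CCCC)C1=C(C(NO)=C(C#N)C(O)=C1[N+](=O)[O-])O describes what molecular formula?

Heavy atoms from the SMILES: 15 C, 4 N, 6 O.
Implicit hydrogens by atom environment:
  6 × C: 2 H each → 12
  6 × C (aromatic): no H
  4 × O: 1 H each → 4
  2 × C: no H
  1 × C: 3 H
  1 × N: 2 H
  1 × N: 1 H
  1 × N (charge +1): no H
  1 × N: no H
  1 × O: no H
  1 × O (charge -1): no H
  Total hydrogens = 22.
Molecular formula: C15H22N4O6

C15H22N4O6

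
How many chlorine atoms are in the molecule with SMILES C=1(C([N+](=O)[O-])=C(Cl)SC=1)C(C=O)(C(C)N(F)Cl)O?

The symbol for chlorine appears 2 times in the SMILES.

2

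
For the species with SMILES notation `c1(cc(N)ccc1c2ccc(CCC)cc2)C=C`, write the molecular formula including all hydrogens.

Heavy atoms from the SMILES: 17 C, 1 N.
Implicit hydrogens by atom environment:
  7 × C (aromatic): 1 H each → 7
  5 × C (aromatic): no H
  3 × C: 2 H each → 6
  1 × C: 3 H
  1 × C: 1 H
  1 × N: 2 H
  Total hydrogens = 19.
Molecular formula: C17H19N

C17H19N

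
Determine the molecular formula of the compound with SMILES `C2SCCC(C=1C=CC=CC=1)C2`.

C11H14S

Heavy atoms from the SMILES: 11 C, 1 S.
Implicit hydrogens by atom environment:
  5 × C (aromatic): 1 H each → 5
  4 × C: 2 H each → 8
  1 × C: 1 H
  1 × C (aromatic): no H
  1 × S: no H
  Total hydrogens = 14.
Molecular formula: C11H14S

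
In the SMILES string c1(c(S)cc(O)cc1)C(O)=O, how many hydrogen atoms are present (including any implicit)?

6

Hydrogens are implicit in SMILES; fill each atom to its normal valence:
  3 × C (aromatic): 1 H each → 3
  3 × C (aromatic): no H
  2 × O: 1 H each → 2
  1 × C: no H
  1 × O: no H
  1 × S: 1 H
  Total hydrogens = 6.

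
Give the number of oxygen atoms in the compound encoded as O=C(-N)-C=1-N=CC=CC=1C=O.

The symbol for oxygen appears 2 times in the SMILES.

2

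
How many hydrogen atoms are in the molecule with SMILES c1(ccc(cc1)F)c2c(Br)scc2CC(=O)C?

Hydrogens are implicit in SMILES; fill each atom to its normal valence:
  5 × C (aromatic): 1 H each → 5
  5 × C (aromatic): no H
  1 × Br: no H
  1 × C: 3 H
  1 × C: 2 H
  1 × C: no H
  1 × F: no H
  1 × O: no H
  1 × S (aromatic): no H
  Total hydrogens = 10.

10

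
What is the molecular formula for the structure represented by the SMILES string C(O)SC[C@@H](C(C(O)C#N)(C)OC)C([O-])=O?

C9H14NO5S-

Heavy atoms from the SMILES: 9 C, 1 N, 5 O, 1 S.
Implicit hydrogens by atom environment:
  3 × C: no H
  2 × C: 3 H each → 6
  2 × C: 2 H each → 4
  2 × C: 1 H each → 2
  2 × O: 1 H each → 2
  2 × O: no H
  1 × N: no H
  1 × O (charge -1): no H
  1 × S: no H
  Total hydrogens = 14.
Net charge -1.
Molecular formula: C9H14NO5S-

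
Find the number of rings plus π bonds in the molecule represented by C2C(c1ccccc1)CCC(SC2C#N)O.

Molecular formula from the SMILES: C13H15NOS.
DoU = (2C + 2 + N − H − X)/2 = (2·13 + 2 + 1 − 15 − 0)/2 = 14/2 = 7.
(Structurally: 2 ring(s) + 5 π bond(s) = 7.)

7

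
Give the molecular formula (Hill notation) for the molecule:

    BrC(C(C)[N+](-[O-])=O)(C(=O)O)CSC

C6H10BrNO4S

Heavy atoms from the SMILES: 1 Br, 6 C, 1 N, 4 O, 1 S.
Implicit hydrogens by atom environment:
  2 × C: 3 H each → 6
  2 × C: no H
  2 × O: no H
  1 × Br: no H
  1 × C: 2 H
  1 × C: 1 H
  1 × N (charge +1): no H
  1 × O: 1 H
  1 × O (charge -1): no H
  1 × S: no H
  Total hydrogens = 10.
Molecular formula: C6H10BrNO4S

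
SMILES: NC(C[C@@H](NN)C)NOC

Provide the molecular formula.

Heavy atoms from the SMILES: 5 C, 4 N, 1 O.
Implicit hydrogens by atom environment:
  2 × C: 3 H each → 6
  2 × C: 1 H each → 2
  2 × N: 2 H each → 4
  2 × N: 1 H each → 2
  1 × C: 2 H
  1 × O: no H
  Total hydrogens = 16.
Molecular formula: C5H16N4O

C5H16N4O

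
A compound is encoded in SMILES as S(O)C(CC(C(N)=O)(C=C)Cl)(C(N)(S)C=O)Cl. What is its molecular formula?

Heavy atoms from the SMILES: 8 C, 2 Cl, 2 N, 3 O, 2 S.
Implicit hydrogens by atom environment:
  4 × C: no H
  2 × C: 2 H each → 4
  2 × C: 1 H each → 2
  2 × Cl: no H
  2 × N: 2 H each → 4
  2 × O: no H
  1 × O: 1 H
  1 × S: 1 H
  1 × S: no H
  Total hydrogens = 12.
Molecular formula: C8H12Cl2N2O3S2

C8H12Cl2N2O3S2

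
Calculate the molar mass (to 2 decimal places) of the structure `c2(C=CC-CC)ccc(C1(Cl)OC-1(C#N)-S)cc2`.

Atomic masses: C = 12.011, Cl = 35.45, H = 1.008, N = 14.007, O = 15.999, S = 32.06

279.78

Molecular formula: C14H14ClNOS.
M = 14×12.011 + 1×35.45 + 14×1.008 + 1×14.007 + 1×15.999 + 1×32.06 = 279.78 g/mol.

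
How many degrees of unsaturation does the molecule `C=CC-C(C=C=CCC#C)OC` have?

5

Molecular formula from the SMILES: C11H14O.
DoU = (2C + 2 + N − H − X)/2 = (2·11 + 2 + 0 − 14 − 0)/2 = 10/2 = 5.
(Structurally: 0 ring(s) + 5 π bond(s) = 5.)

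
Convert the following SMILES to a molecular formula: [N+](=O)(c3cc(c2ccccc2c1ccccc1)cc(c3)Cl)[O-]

C18H12ClNO2

Heavy atoms from the SMILES: 18 C, 1 Cl, 1 N, 2 O.
Implicit hydrogens by atom environment:
  12 × C (aromatic): 1 H each → 12
  6 × C (aromatic): no H
  1 × Cl: no H
  1 × N (charge +1): no H
  1 × O: no H
  1 × O (charge -1): no H
  Total hydrogens = 12.
Molecular formula: C18H12ClNO2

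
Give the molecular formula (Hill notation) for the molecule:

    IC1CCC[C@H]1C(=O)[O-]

C6H8IO2-

Heavy atoms from the SMILES: 6 C, 1 I, 2 O.
Implicit hydrogens by atom environment:
  3 × C: 2 H each → 6
  2 × C: 1 H each → 2
  1 × C: no H
  1 × I: no H
  1 × O: no H
  1 × O (charge -1): no H
  Total hydrogens = 8.
Net charge -1.
Molecular formula: C6H8IO2-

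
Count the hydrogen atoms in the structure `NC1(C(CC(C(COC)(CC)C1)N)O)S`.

Hydrogens are implicit in SMILES; fill each atom to its normal valence:
  4 × C: 2 H each → 8
  2 × C: 3 H each → 6
  2 × C: 1 H each → 2
  2 × C: no H
  2 × N: 2 H each → 4
  1 × O: 1 H
  1 × O: no H
  1 × S: 1 H
  Total hydrogens = 22.

22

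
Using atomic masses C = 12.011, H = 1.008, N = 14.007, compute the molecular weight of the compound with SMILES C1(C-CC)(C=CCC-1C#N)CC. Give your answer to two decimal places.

Molecular formula: C11H17N.
M = 11×12.011 + 17×1.008 + 1×14.007 = 163.26 g/mol.

163.26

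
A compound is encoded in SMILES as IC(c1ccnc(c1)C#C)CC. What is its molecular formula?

C10H10IN

Heavy atoms from the SMILES: 10 C, 1 I, 1 N.
Implicit hydrogens by atom environment:
  3 × C (aromatic): 1 H each → 3
  2 × C: 1 H each → 2
  2 × C (aromatic): no H
  1 × C: 3 H
  1 × C: 2 H
  1 × C: no H
  1 × I: no H
  1 × N (aromatic): no H
  Total hydrogens = 10.
Molecular formula: C10H10IN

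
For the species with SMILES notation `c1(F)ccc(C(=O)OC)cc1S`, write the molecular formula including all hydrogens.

Heavy atoms from the SMILES: 8 C, 1 F, 2 O, 1 S.
Implicit hydrogens by atom environment:
  3 × C (aromatic): 1 H each → 3
  3 × C (aromatic): no H
  2 × O: no H
  1 × C: 3 H
  1 × C: no H
  1 × F: no H
  1 × S: 1 H
  Total hydrogens = 7.
Molecular formula: C8H7FO2S

C8H7FO2S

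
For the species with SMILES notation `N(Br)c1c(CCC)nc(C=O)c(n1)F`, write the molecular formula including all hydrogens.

Heavy atoms from the SMILES: 1 Br, 8 C, 1 F, 3 N, 1 O.
Implicit hydrogens by atom environment:
  4 × C (aromatic): no H
  2 × C: 2 H each → 4
  2 × N (aromatic): no H
  1 × Br: no H
  1 × C: 3 H
  1 × C: 1 H
  1 × F: no H
  1 × N: 1 H
  1 × O: no H
  Total hydrogens = 9.
Molecular formula: C8H9BrFN3O

C8H9BrFN3O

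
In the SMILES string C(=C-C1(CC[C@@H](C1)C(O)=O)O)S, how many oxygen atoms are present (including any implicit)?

3

The symbol for oxygen appears 3 times in the SMILES.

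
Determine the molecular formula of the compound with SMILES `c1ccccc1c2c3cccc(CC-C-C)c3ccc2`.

C20H20

Heavy atoms from the SMILES: 20 C.
Implicit hydrogens by atom environment:
  11 × C (aromatic): 1 H each → 11
  5 × C (aromatic): no H
  3 × C: 2 H each → 6
  1 × C: 3 H
  Total hydrogens = 20.
Molecular formula: C20H20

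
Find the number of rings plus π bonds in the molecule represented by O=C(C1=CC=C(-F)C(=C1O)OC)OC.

Molecular formula from the SMILES: C9H9FO4.
DoU = (2C + 2 + N − H − X)/2 = (2·9 + 2 + 0 − 9 − 1)/2 = 10/2 = 5.
(Structurally: 1 ring(s) + 4 π bond(s) = 5.)

5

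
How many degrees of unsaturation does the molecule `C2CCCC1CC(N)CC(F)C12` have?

2

Molecular formula from the SMILES: C10H18FN.
DoU = (2C + 2 + N − H − X)/2 = (2·10 + 2 + 1 − 18 − 1)/2 = 4/2 = 2.
(Structurally: 2 ring(s) + 0 π bond(s) = 2.)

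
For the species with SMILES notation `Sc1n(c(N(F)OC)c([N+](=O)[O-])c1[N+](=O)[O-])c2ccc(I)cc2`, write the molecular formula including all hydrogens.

C11H8FIN4O5S

Heavy atoms from the SMILES: 11 C, 1 F, 1 I, 4 N, 5 O, 1 S.
Implicit hydrogens by atom environment:
  6 × C (aromatic): no H
  4 × C (aromatic): 1 H each → 4
  3 × O: no H
  2 × N (charge +1): no H
  2 × O (charge -1): no H
  1 × C: 3 H
  1 × F: no H
  1 × I: no H
  1 × N (aromatic): no H
  1 × N: no H
  1 × S: 1 H
  Total hydrogens = 8.
Molecular formula: C11H8FIN4O5S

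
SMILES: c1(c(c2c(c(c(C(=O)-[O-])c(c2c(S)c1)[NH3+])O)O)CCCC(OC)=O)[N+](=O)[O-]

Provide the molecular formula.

Heavy atoms from the SMILES: 16 C, 2 N, 8 O, 1 S.
Implicit hydrogens by atom environment:
  9 × C (aromatic): no H
  4 × O: no H
  3 × C: 2 H each → 6
  2 × C: no H
  2 × O: 1 H each → 2
  2 × O (charge -1): no H
  1 × C: 3 H
  1 × C (aromatic): 1 H
  1 × N (charge +1): 3 H
  1 × N (charge +1): no H
  1 × S: 1 H
  Total hydrogens = 16.
Molecular formula: C16H16N2O8S

C16H16N2O8S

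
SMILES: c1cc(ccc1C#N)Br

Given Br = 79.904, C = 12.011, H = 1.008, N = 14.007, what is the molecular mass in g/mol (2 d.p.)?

182.02

Molecular formula: C7H4BrN.
M = 1×79.904 + 7×12.011 + 4×1.008 + 1×14.007 = 182.02 g/mol.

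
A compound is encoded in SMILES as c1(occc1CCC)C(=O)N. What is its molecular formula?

C8H11NO2

Heavy atoms from the SMILES: 8 C, 1 N, 2 O.
Implicit hydrogens by atom environment:
  2 × C: 2 H each → 4
  2 × C (aromatic): 1 H each → 2
  2 × C (aromatic): no H
  1 × C: 3 H
  1 × C: no H
  1 × N: 2 H
  1 × O (aromatic): no H
  1 × O: no H
  Total hydrogens = 11.
Molecular formula: C8H11NO2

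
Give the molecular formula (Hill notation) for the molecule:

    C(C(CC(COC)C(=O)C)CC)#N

C10H17NO2

Heavy atoms from the SMILES: 10 C, 1 N, 2 O.
Implicit hydrogens by atom environment:
  3 × C: 3 H each → 9
  3 × C: 2 H each → 6
  2 × C: 1 H each → 2
  2 × C: no H
  2 × O: no H
  1 × N: no H
  Total hydrogens = 17.
Molecular formula: C10H17NO2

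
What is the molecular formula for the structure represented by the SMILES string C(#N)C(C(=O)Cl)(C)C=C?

Heavy atoms from the SMILES: 6 C, 1 Cl, 1 N, 1 O.
Implicit hydrogens by atom environment:
  3 × C: no H
  1 × C: 3 H
  1 × C: 2 H
  1 × C: 1 H
  1 × Cl: no H
  1 × N: no H
  1 × O: no H
  Total hydrogens = 6.
Molecular formula: C6H6ClNO

C6H6ClNO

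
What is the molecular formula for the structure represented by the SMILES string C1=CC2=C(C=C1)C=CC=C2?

Heavy atoms from the SMILES: 10 C.
Implicit hydrogens by atom environment:
  8 × C (aromatic): 1 H each → 8
  2 × C (aromatic): no H
  Total hydrogens = 8.
Molecular formula: C10H8

C10H8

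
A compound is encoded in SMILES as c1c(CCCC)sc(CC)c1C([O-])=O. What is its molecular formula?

C11H15O2S-

Heavy atoms from the SMILES: 11 C, 2 O, 1 S.
Implicit hydrogens by atom environment:
  4 × C: 2 H each → 8
  3 × C (aromatic): no H
  2 × C: 3 H each → 6
  1 × C (aromatic): 1 H
  1 × C: no H
  1 × O: no H
  1 × O (charge -1): no H
  1 × S (aromatic): no H
  Total hydrogens = 15.
Net charge -1.
Molecular formula: C11H15O2S-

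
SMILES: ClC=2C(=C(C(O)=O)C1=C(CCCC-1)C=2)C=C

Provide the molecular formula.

C13H13ClO2

Heavy atoms from the SMILES: 13 C, 1 Cl, 2 O.
Implicit hydrogens by atom environment:
  5 × C: 2 H each → 10
  5 × C (aromatic): no H
  1 × C (aromatic): 1 H
  1 × C: 1 H
  1 × C: no H
  1 × Cl: no H
  1 × O: 1 H
  1 × O: no H
  Total hydrogens = 13.
Molecular formula: C13H13ClO2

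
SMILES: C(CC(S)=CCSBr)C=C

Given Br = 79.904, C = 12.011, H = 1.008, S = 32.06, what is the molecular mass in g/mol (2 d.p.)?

Molecular formula: C7H11BrS2.
M = 1×79.904 + 7×12.011 + 11×1.008 + 2×32.06 = 239.19 g/mol.

239.19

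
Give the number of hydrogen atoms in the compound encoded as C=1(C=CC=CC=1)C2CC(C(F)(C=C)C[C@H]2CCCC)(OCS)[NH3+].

Hydrogens are implicit in SMILES; fill each atom to its normal valence:
  7 × C: 2 H each → 14
  5 × C (aromatic): 1 H each → 5
  3 × C: 1 H each → 3
  2 × C: no H
  1 × C: 3 H
  1 × C (aromatic): no H
  1 × F: no H
  1 × N (charge +1): 3 H
  1 × O: no H
  1 × S: 1 H
  Total hydrogens = 29.

29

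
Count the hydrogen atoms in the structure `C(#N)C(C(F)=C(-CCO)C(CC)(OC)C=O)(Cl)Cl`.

14

Hydrogens are implicit in SMILES; fill each atom to its normal valence:
  5 × C: no H
  3 × C: 2 H each → 6
  2 × C: 3 H each → 6
  2 × Cl: no H
  2 × O: no H
  1 × C: 1 H
  1 × F: no H
  1 × N: no H
  1 × O: 1 H
  Total hydrogens = 14.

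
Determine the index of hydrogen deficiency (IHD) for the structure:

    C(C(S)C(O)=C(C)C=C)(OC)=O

Molecular formula from the SMILES: C8H12O3S.
DoU = (2C + 2 + N − H − X)/2 = (2·8 + 2 + 0 − 12 − 0)/2 = 6/2 = 3.
(Structurally: 0 ring(s) + 3 π bond(s) = 3.)

3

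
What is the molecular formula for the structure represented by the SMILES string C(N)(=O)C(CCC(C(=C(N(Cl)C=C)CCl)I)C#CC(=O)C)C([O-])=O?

Heavy atoms from the SMILES: 15 C, 2 Cl, 1 I, 2 N, 4 O.
Implicit hydrogens by atom environment:
  7 × C: no H
  4 × C: 2 H each → 8
  3 × C: 1 H each → 3
  3 × O: no H
  2 × Cl: no H
  1 × C: 3 H
  1 × I: no H
  1 × N: 2 H
  1 × N: no H
  1 × O (charge -1): no H
  Total hydrogens = 16.
Net charge -1.
Molecular formula: C15H16Cl2IN2O4-

C15H16Cl2IN2O4-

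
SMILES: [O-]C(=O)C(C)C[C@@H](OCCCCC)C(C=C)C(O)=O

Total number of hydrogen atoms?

Hydrogens are implicit in SMILES; fill each atom to its normal valence:
  6 × C: 2 H each → 12
  4 × C: 1 H each → 4
  3 × O: no H
  2 × C: 3 H each → 6
  2 × C: no H
  1 × O: 1 H
  1 × O (charge -1): no H
  Total hydrogens = 23.

23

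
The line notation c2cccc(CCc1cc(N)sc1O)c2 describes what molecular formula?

Heavy atoms from the SMILES: 12 C, 1 N, 1 O, 1 S.
Implicit hydrogens by atom environment:
  6 × C (aromatic): 1 H each → 6
  4 × C (aromatic): no H
  2 × C: 2 H each → 4
  1 × N: 2 H
  1 × O: 1 H
  1 × S (aromatic): no H
  Total hydrogens = 13.
Molecular formula: C12H13NOS

C12H13NOS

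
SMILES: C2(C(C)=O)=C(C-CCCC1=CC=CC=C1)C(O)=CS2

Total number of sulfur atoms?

1

The symbol for sulfur appears 1 time in the SMILES.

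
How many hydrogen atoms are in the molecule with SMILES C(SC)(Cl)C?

7

Hydrogens are implicit in SMILES; fill each atom to its normal valence:
  2 × C: 3 H each → 6
  1 × C: 1 H
  1 × Cl: no H
  1 × S: no H
  Total hydrogens = 7.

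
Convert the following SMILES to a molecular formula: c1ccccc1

C6H6

Heavy atoms from the SMILES: 6 C.
Implicit hydrogens by atom environment:
  6 × C (aromatic): 1 H each → 6
  Total hydrogens = 6.
Molecular formula: C6H6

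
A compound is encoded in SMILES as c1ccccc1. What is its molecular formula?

Heavy atoms from the SMILES: 6 C.
Implicit hydrogens by atom environment:
  6 × C (aromatic): 1 H each → 6
  Total hydrogens = 6.
Molecular formula: C6H6

C6H6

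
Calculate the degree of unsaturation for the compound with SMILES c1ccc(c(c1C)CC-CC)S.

4

Molecular formula from the SMILES: C11H16S.
DoU = (2C + 2 + N − H − X)/2 = (2·11 + 2 + 0 − 16 − 0)/2 = 8/2 = 4.
(Structurally: 1 ring(s) + 3 π bond(s) = 4.)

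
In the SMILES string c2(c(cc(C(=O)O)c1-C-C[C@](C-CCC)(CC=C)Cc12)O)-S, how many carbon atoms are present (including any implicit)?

The symbol for carbon appears 18 times in the SMILES. Lowercase c denotes aromatic carbon and counts toward C.

18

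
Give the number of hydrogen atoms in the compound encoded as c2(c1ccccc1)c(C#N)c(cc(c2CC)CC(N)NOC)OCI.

22

Hydrogens are implicit in SMILES; fill each atom to its normal valence:
  6 × C (aromatic): 1 H each → 6
  6 × C (aromatic): no H
  3 × C: 2 H each → 6
  2 × C: 3 H each → 6
  2 × O: no H
  1 × C: 1 H
  1 × C: no H
  1 × I: no H
  1 × N: 2 H
  1 × N: 1 H
  1 × N: no H
  Total hydrogens = 22.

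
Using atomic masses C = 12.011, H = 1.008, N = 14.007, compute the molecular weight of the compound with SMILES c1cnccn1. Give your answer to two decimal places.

Molecular formula: C4H4N2.
M = 4×12.011 + 4×1.008 + 2×14.007 = 80.09 g/mol.

80.09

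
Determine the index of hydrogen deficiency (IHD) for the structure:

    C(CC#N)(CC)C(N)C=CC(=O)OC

4

Molecular formula from the SMILES: C10H16N2O2.
DoU = (2C + 2 + N − H − X)/2 = (2·10 + 2 + 2 − 16 − 0)/2 = 8/2 = 4.
(Structurally: 0 ring(s) + 4 π bond(s) = 4.)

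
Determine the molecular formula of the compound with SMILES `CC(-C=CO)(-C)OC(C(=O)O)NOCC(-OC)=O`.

Heavy atoms from the SMILES: 10 C, 1 N, 7 O.
Implicit hydrogens by atom environment:
  5 × O: no H
  3 × C: 3 H each → 9
  3 × C: 1 H each → 3
  3 × C: no H
  2 × O: 1 H each → 2
  1 × C: 2 H
  1 × N: 1 H
  Total hydrogens = 17.
Molecular formula: C10H17NO7

C10H17NO7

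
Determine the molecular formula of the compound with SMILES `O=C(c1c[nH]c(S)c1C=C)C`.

C8H9NOS

Heavy atoms from the SMILES: 8 C, 1 N, 1 O, 1 S.
Implicit hydrogens by atom environment:
  3 × C (aromatic): no H
  1 × C: 3 H
  1 × C: 2 H
  1 × C (aromatic): 1 H
  1 × C: 1 H
  1 × C: no H
  1 × N (aromatic): 1 H
  1 × O: no H
  1 × S: 1 H
  Total hydrogens = 9.
Molecular formula: C8H9NOS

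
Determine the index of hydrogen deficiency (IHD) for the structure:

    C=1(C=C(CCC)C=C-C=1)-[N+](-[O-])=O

5

Molecular formula from the SMILES: C9H11NO2.
DoU = (2C + 2 + N − H − X)/2 = (2·9 + 2 + 1 − 11 − 0)/2 = 10/2 = 5.
(Structurally: 1 ring(s) + 4 π bond(s) = 5.)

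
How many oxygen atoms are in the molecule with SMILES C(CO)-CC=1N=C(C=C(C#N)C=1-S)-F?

1

The symbol for oxygen appears 1 time in the SMILES.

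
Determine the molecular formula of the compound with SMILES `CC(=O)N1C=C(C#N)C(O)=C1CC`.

C9H10N2O2

Heavy atoms from the SMILES: 9 C, 2 N, 2 O.
Implicit hydrogens by atom environment:
  3 × C (aromatic): no H
  2 × C: 3 H each → 6
  2 × C: no H
  1 × C: 2 H
  1 × C (aromatic): 1 H
  1 × N (aromatic): no H
  1 × N: no H
  1 × O: 1 H
  1 × O: no H
  Total hydrogens = 10.
Molecular formula: C9H10N2O2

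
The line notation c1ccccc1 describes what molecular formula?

C6H6

Heavy atoms from the SMILES: 6 C.
Implicit hydrogens by atom environment:
  6 × C (aromatic): 1 H each → 6
  Total hydrogens = 6.
Molecular formula: C6H6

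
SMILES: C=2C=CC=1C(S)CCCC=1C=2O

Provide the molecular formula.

Heavy atoms from the SMILES: 10 C, 1 O, 1 S.
Implicit hydrogens by atom environment:
  3 × C: 2 H each → 6
  3 × C (aromatic): 1 H each → 3
  3 × C (aromatic): no H
  1 × C: 1 H
  1 × O: 1 H
  1 × S: 1 H
  Total hydrogens = 12.
Molecular formula: C10H12OS

C10H12OS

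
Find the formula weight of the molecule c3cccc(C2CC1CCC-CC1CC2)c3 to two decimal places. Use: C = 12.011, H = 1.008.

214.35

Molecular formula: C16H22.
M = 16×12.011 + 22×1.008 = 214.35 g/mol.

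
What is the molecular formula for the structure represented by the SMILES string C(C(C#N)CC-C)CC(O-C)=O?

C9H15NO2

Heavy atoms from the SMILES: 9 C, 1 N, 2 O.
Implicit hydrogens by atom environment:
  4 × C: 2 H each → 8
  2 × C: 3 H each → 6
  2 × C: no H
  2 × O: no H
  1 × C: 1 H
  1 × N: no H
  Total hydrogens = 15.
Molecular formula: C9H15NO2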